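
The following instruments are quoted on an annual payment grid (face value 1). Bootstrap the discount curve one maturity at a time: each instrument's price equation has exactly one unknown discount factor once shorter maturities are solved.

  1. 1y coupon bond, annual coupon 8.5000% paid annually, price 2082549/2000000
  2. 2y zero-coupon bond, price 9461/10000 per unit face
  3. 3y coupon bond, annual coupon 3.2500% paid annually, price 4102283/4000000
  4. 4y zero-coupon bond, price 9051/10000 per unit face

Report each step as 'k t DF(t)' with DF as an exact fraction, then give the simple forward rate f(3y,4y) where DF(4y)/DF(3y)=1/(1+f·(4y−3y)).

step 1 [1y] bond c/1=17/200: DF=(2082549/2000000 − 17/200·(0))/(1+17/200) = 9597/10000 ≈ 0.959700
step 2 [2y] zero: DF = P = 9461/10000 ≈ 0.946100
step 3 [3y] bond c/1=13/400: DF=(4102283/4000000 − 13/400·(0.959700+0.946100))/(1+13/400) = 9333/10000 ≈ 0.933300
step 4 [4y] zero: DF = P = 9051/10000 ≈ 0.905100

1 1 9597/10000
2 2 9461/10000
3 3 9333/10000
4 4 9051/10000
f(3y,4y) = ((9333/10000)/(9051/10000) − 1)/(1) = 94/3017 ≈ 3.1157%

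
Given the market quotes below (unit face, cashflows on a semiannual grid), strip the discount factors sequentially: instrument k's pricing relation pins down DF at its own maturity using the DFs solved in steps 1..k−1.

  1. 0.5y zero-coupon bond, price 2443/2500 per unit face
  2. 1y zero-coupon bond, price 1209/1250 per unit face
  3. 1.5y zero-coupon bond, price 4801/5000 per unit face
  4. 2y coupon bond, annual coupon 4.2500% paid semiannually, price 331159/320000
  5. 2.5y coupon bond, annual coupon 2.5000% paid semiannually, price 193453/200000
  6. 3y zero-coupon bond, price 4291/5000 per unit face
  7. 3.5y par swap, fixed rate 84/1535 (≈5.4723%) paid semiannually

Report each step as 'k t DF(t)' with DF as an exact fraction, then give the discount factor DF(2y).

step 1 [0.5y] zero: DF = P = 2443/2500 ≈ 0.977200
step 2 [1y] zero: DF = P = 1209/1250 ≈ 0.967200
step 3 [1.5y] zero: DF = P = 4801/5000 ≈ 0.960200
step 4 [2y] bond c/2=17/800: DF=(331159/320000 − 17/800·(0.977200+0.967200+0.960200))/(1+17/800) = 9529/10000 ≈ 0.952900
step 5 [2.5y] bond c/2=1/80: DF=(193453/200000 − 1/80·(0.977200+0.967200+0.960200+0.952900))/(1+1/80) = 9077/10000 ≈ 0.907700
step 6 [3y] zero: DF = P = 4291/5000 ≈ 0.858200
step 7 [3.5y] swap r/2=42/1535: DF=(1 − 42/1535·(0.977200+0.967200+0.960200+0.952900+0.907700+0.858200))/(1+42/1535) = 2059/2500 ≈ 0.823600

1 1/2 2443/2500
2 1 1209/1250
3 3/2 4801/5000
4 2 9529/10000
5 5/2 9077/10000
6 3 4291/5000
7 7/2 2059/2500
DF(2y) = 9529/10000 ≈ 0.952900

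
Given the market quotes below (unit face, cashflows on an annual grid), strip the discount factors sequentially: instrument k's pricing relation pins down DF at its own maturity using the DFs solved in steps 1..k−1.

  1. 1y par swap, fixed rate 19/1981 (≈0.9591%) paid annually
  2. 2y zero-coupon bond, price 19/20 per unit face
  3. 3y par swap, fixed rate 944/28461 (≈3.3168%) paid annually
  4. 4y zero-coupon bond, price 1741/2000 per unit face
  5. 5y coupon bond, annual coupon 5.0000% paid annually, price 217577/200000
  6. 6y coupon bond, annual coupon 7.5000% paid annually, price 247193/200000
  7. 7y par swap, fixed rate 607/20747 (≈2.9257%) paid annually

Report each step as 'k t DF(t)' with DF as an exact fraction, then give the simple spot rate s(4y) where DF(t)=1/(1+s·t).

1 1 1981/2000
2 2 19/20
3 3 566/625
4 4 1741/2000
5 5 8591/10000
6 6 1661/2000
7 7 8179/10000
s(4y) = (1/(1741/2000) − 1)/(4) = 259/6964 ≈ 3.7191%

step 1 [1y] swap r/1=19/1981: DF=(1 − 19/1981·(0))/(1+19/1981) = 1981/2000 ≈ 0.990500
step 2 [2y] zero: DF = P = 19/20 ≈ 0.950000
step 3 [3y] swap r/1=944/28461: DF=(1 − 944/28461·(0.990500+0.950000))/(1+944/28461) = 566/625 ≈ 0.905600
step 4 [4y] zero: DF = P = 1741/2000 ≈ 0.870500
step 5 [5y] bond c/1=1/20: DF=(217577/200000 − 1/20·(0.990500+0.950000+0.905600+0.870500))/(1+1/20) = 8591/10000 ≈ 0.859100
step 6 [6y] bond c/1=3/40: DF=(247193/200000 − 3/40·(0.990500+0.950000+0.905600+0.870500+0.859100))/(1+3/40) = 1661/2000 ≈ 0.830500
step 7 [7y] swap r/1=607/20747: DF=(1 − 607/20747·(0.990500+0.950000+0.905600+0.870500+0.859100+0.830500))/(1+607/20747) = 8179/10000 ≈ 0.817900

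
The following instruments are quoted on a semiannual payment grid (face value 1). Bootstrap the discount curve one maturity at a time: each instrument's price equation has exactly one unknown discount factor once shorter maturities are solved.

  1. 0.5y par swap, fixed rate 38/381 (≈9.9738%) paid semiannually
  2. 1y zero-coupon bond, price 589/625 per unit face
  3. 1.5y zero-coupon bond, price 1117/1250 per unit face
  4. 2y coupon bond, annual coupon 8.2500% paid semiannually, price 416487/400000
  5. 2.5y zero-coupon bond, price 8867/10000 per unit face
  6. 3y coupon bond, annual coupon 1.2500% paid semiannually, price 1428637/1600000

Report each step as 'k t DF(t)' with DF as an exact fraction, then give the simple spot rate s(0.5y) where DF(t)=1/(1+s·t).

step 1 [0.5y] swap r/2=19/381: DF=(1 − 19/381·(0))/(1+19/381) = 381/400 ≈ 0.952500
step 2 [1y] zero: DF = P = 589/625 ≈ 0.942400
step 3 [1.5y] zero: DF = P = 1117/1250 ≈ 0.893600
step 4 [2y] bond c/2=33/800: DF=(416487/400000 − 33/800·(0.952500+0.942400+0.893600))/(1+33/800) = 1779/2000 ≈ 0.889500
step 5 [2.5y] zero: DF = P = 8867/10000 ≈ 0.886700
step 6 [3y] bond c/2=1/160: DF=(1428637/1600000 − 1/160·(0.952500+0.942400+0.893600+0.889500+0.886700))/(1+1/160) = 859/1000 ≈ 0.859000

1 1/2 381/400
2 1 589/625
3 3/2 1117/1250
4 2 1779/2000
5 5/2 8867/10000
6 3 859/1000
s(0.5y) = (1/(381/400) − 1)/(1/2) = 38/381 ≈ 9.9738%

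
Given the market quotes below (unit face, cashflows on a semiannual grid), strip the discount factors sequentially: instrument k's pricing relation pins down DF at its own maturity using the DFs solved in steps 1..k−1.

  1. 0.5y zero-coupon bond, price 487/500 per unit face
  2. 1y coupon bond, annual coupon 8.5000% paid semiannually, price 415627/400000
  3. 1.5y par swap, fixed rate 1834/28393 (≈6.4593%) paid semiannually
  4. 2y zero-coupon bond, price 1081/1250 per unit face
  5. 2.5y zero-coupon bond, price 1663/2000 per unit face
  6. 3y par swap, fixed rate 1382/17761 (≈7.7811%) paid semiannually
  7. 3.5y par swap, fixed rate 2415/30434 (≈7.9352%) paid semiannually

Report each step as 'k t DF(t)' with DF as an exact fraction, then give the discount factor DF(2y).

step 1 [0.5y] zero: DF = P = 487/500 ≈ 0.974000
step 2 [1y] bond c/2=17/400: DF=(415627/400000 − 17/400·(0.974000))/(1+17/400) = 957/1000 ≈ 0.957000
step 3 [1.5y] swap r/2=917/28393: DF=(1 − 917/28393·(0.974000+0.957000))/(1+917/28393) = 9083/10000 ≈ 0.908300
step 4 [2y] zero: DF = P = 1081/1250 ≈ 0.864800
step 5 [2.5y] zero: DF = P = 1663/2000 ≈ 0.831500
step 6 [3y] swap r/2=691/17761: DF=(1 − 691/17761·(0.974000+0.957000+0.908300+0.864800+0.831500))/(1+691/17761) = 7927/10000 ≈ 0.792700
step 7 [3.5y] swap r/2=2415/60868: DF=(1 − 2415/60868·(0.974000+0.957000+0.908300+0.864800+0.831500+0.792700))/(1+2415/60868) = 1517/2000 ≈ 0.758500

1 1/2 487/500
2 1 957/1000
3 3/2 9083/10000
4 2 1081/1250
5 5/2 1663/2000
6 3 7927/10000
7 7/2 1517/2000
DF(2y) = 1081/1250 ≈ 0.864800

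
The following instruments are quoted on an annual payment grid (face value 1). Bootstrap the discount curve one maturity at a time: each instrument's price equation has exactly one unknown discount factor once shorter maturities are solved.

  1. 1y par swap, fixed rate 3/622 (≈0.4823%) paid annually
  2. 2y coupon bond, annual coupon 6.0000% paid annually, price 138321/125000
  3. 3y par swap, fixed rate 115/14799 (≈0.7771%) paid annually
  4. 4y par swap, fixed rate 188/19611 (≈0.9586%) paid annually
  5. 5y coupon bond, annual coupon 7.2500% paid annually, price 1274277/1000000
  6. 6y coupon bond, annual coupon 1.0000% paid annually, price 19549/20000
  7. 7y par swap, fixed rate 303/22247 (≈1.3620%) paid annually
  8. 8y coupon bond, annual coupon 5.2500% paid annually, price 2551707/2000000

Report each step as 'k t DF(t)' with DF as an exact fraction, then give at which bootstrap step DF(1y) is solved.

1 1 622/625
2 2 2469/2500
3 3 977/1000
4 4 1203/1250
5 5 923/1000
6 6 4599/5000
7 7 9091/10000
8 8 8793/10000
DF(1y) is solved at step 1

step 1 [1y] swap r/1=3/622: DF=(1 − 3/622·(0))/(1+3/622) = 622/625 ≈ 0.995200
step 2 [2y] bond c/1=3/50: DF=(138321/125000 − 3/50·(0.995200))/(1+3/50) = 2469/2500 ≈ 0.987600
step 3 [3y] swap r/1=115/14799: DF=(1 − 115/14799·(0.995200+0.987600))/(1+115/14799) = 977/1000 ≈ 0.977000
step 4 [4y] swap r/1=188/19611: DF=(1 − 188/19611·(0.995200+0.987600+0.977000))/(1+188/19611) = 1203/1250 ≈ 0.962400
step 5 [5y] bond c/1=29/400: DF=(1274277/1000000 − 29/400·(0.995200+0.987600+0.977000+0.962400))/(1+29/400) = 923/1000 ≈ 0.923000
step 6 [6y] bond c/1=1/100: DF=(19549/20000 − 1/100·(0.995200+0.987600+0.977000+0.962400+0.923000))/(1+1/100) = 4599/5000 ≈ 0.919800
step 7 [7y] swap r/1=303/22247: DF=(1 − 303/22247·(0.995200+0.987600+0.977000+0.962400+0.923000+0.919800))/(1+303/22247) = 9091/10000 ≈ 0.909100
step 8 [8y] bond c/1=21/400: DF=(2551707/2000000 − 21/400·(0.995200+0.987600+0.977000+0.962400+0.923000+0.919800+0.909100))/(1+21/400) = 8793/10000 ≈ 0.879300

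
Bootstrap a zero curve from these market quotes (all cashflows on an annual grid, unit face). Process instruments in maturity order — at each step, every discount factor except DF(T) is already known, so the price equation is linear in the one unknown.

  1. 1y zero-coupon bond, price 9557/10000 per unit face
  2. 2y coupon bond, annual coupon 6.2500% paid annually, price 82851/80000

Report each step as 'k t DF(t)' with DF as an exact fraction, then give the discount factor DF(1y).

step 1 [1y] zero: DF = P = 9557/10000 ≈ 0.955700
step 2 [2y] bond c/1=1/16: DF=(82851/80000 − 1/16·(0.955700))/(1+1/16) = 1837/2000 ≈ 0.918500

1 1 9557/10000
2 2 1837/2000
DF(1y) = 9557/10000 ≈ 0.955700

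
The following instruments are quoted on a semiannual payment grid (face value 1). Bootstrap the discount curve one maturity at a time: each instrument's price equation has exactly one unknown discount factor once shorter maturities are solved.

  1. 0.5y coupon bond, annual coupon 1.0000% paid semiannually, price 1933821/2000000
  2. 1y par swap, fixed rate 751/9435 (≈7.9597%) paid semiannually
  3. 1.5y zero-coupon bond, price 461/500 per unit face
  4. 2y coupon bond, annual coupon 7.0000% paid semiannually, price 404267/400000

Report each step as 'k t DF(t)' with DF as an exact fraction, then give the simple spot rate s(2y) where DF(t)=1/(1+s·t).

1 1/2 9621/10000
2 1 9249/10000
3 3/2 461/500
4 2 1763/2000
s(2y) = (1/(1763/2000) − 1)/(2) = 237/3526 ≈ 6.7215%

step 1 [0.5y] bond c/2=1/200: DF=(1933821/2000000 − 1/200·(0))/(1+1/200) = 9621/10000 ≈ 0.962100
step 2 [1y] swap r/2=751/18870: DF=(1 − 751/18870·(0.962100))/(1+751/18870) = 9249/10000 ≈ 0.924900
step 3 [1.5y] zero: DF = P = 461/500 ≈ 0.922000
step 4 [2y] bond c/2=7/200: DF=(404267/400000 − 7/200·(0.962100+0.924900+0.922000))/(1+7/200) = 1763/2000 ≈ 0.881500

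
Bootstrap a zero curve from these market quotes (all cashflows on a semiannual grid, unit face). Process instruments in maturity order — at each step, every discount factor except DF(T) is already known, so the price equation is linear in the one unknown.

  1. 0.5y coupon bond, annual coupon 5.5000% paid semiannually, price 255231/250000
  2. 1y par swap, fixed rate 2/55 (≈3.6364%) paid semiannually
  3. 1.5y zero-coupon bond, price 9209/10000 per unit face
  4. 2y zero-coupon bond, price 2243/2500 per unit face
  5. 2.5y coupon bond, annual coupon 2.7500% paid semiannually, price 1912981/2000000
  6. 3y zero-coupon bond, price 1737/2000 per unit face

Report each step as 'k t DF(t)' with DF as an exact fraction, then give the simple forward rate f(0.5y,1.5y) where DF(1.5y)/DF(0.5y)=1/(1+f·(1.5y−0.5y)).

step 1 [0.5y] bond c/2=11/400: DF=(255231/250000 − 11/400·(0))/(1+11/400) = 621/625 ≈ 0.993600
step 2 [1y] swap r/2=1/55: DF=(1 − 1/55·(0.993600))/(1+1/55) = 2411/2500 ≈ 0.964400
step 3 [1.5y] zero: DF = P = 9209/10000 ≈ 0.920900
step 4 [2y] zero: DF = P = 2243/2500 ≈ 0.897200
step 5 [2.5y] bond c/2=11/800: DF=(1912981/2000000 − 11/800·(0.993600+0.964400+0.920900+0.897200))/(1+11/800) = 8923/10000 ≈ 0.892300
step 6 [3y] zero: DF = P = 1737/2000 ≈ 0.868500

1 1/2 621/625
2 1 2411/2500
3 3/2 9209/10000
4 2 2243/2500
5 5/2 8923/10000
6 3 1737/2000
f(0.5y,1.5y) = ((621/625)/(9209/10000) − 1)/(1) = 727/9209 ≈ 7.8945%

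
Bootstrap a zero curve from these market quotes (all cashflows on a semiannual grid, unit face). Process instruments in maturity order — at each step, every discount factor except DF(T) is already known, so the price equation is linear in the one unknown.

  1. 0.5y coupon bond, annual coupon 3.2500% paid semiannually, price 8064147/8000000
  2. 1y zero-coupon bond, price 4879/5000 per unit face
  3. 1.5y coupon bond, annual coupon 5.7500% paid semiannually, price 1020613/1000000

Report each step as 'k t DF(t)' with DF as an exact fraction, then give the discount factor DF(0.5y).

1 1/2 9919/10000
2 1 4879/5000
3 3/2 9371/10000
DF(0.5y) = 9919/10000 ≈ 0.991900

step 1 [0.5y] bond c/2=13/800: DF=(8064147/8000000 − 13/800·(0))/(1+13/800) = 9919/10000 ≈ 0.991900
step 2 [1y] zero: DF = P = 4879/5000 ≈ 0.975800
step 3 [1.5y] bond c/2=23/800: DF=(1020613/1000000 − 23/800·(0.991900+0.975800))/(1+23/800) = 9371/10000 ≈ 0.937100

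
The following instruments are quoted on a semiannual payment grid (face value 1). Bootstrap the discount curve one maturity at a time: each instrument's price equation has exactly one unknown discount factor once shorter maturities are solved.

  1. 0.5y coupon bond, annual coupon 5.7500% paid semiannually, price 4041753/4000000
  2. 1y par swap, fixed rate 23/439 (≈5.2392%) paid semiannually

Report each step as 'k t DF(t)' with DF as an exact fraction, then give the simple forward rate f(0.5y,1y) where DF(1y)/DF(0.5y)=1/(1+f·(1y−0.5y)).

step 1 [0.5y] bond c/2=23/800: DF=(4041753/4000000 − 23/800·(0))/(1+23/800) = 4911/5000 ≈ 0.982200
step 2 [1y] swap r/2=23/878: DF=(1 − 23/878·(0.982200))/(1+23/878) = 4747/5000 ≈ 0.949400

1 1/2 4911/5000
2 1 4747/5000
f(0.5y,1y) = ((4911/5000)/(4747/5000) − 1)/(1/2) = 328/4747 ≈ 6.9096%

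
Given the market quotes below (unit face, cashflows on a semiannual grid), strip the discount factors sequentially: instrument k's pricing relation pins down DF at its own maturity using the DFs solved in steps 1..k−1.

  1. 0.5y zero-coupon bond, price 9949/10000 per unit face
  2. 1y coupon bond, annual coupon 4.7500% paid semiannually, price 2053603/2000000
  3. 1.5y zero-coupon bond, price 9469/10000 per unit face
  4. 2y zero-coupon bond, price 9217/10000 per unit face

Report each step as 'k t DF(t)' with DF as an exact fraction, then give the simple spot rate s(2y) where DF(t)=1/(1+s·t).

step 1 [0.5y] zero: DF = P = 9949/10000 ≈ 0.994900
step 2 [1y] bond c/2=19/800: DF=(2053603/2000000 − 19/800·(0.994900))/(1+19/800) = 9799/10000 ≈ 0.979900
step 3 [1.5y] zero: DF = P = 9469/10000 ≈ 0.946900
step 4 [2y] zero: DF = P = 9217/10000 ≈ 0.921700

1 1/2 9949/10000
2 1 9799/10000
3 3/2 9469/10000
4 2 9217/10000
s(2y) = (1/(9217/10000) − 1)/(2) = 783/18434 ≈ 4.2476%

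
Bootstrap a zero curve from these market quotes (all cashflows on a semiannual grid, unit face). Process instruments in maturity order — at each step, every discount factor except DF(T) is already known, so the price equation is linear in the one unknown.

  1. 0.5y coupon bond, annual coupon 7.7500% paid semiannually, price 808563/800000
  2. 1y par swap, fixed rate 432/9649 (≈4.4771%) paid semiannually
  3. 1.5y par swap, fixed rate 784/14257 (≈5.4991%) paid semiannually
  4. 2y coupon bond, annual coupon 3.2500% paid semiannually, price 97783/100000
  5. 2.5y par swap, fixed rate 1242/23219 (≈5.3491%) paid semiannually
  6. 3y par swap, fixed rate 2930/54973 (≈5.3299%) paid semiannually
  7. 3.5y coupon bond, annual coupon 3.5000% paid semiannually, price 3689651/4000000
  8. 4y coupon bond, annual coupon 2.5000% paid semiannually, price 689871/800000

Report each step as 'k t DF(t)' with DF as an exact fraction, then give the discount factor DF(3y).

1 1/2 973/1000
2 1 598/625
3 3/2 576/625
4 2 4583/5000
5 5/2 4379/5000
6 3 1707/2000
7 7/2 203/250
8 4 3869/5000
DF(3y) = 1707/2000 ≈ 0.853500

step 1 [0.5y] bond c/2=31/800: DF=(808563/800000 − 31/800·(0))/(1+31/800) = 973/1000 ≈ 0.973000
step 2 [1y] swap r/2=216/9649: DF=(1 − 216/9649·(0.973000))/(1+216/9649) = 598/625 ≈ 0.956800
step 3 [1.5y] swap r/2=392/14257: DF=(1 − 392/14257·(0.973000+0.956800))/(1+392/14257) = 576/625 ≈ 0.921600
step 4 [2y] bond c/2=13/800: DF=(97783/100000 − 13/800·(0.973000+0.956800+0.921600))/(1+13/800) = 4583/5000 ≈ 0.916600
step 5 [2.5y] swap r/2=621/23219: DF=(1 − 621/23219·(0.973000+0.956800+0.921600+0.916600))/(1+621/23219) = 4379/5000 ≈ 0.875800
step 6 [3y] swap r/2=1465/54973: DF=(1 − 1465/54973·(0.973000+0.956800+0.921600+0.916600+0.875800))/(1+1465/54973) = 1707/2000 ≈ 0.853500
step 7 [3.5y] bond c/2=7/400: DF=(3689651/4000000 − 7/400·(0.973000+0.956800+0.921600+0.916600+0.875800+0.853500))/(1+7/400) = 203/250 ≈ 0.812000
step 8 [4y] bond c/2=1/80: DF=(689871/800000 − 1/80·(0.973000+0.956800+0.921600+0.916600+0.875800+0.853500+0.812000))/(1+1/80) = 3869/5000 ≈ 0.773800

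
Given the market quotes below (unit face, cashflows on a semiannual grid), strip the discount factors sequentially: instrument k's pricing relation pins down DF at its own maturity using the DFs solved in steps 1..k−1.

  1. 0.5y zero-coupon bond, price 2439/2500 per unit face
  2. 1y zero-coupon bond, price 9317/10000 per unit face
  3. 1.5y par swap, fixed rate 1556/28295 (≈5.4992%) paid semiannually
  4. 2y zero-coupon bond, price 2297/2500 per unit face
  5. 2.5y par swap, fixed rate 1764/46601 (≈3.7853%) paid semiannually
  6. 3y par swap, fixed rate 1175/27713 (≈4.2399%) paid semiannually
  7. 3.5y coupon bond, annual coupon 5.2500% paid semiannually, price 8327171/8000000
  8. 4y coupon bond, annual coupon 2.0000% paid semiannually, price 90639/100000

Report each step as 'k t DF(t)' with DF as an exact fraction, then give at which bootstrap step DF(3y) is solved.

1 1/2 2439/2500
2 1 9317/10000
3 3/2 4611/5000
4 2 2297/2500
5 5/2 4559/5000
6 3 353/400
7 7/2 349/400
8 4 8339/10000
DF(3y) is solved at step 6

step 1 [0.5y] zero: DF = P = 2439/2500 ≈ 0.975600
step 2 [1y] zero: DF = P = 9317/10000 ≈ 0.931700
step 3 [1.5y] swap r/2=778/28295: DF=(1 − 778/28295·(0.975600+0.931700))/(1+778/28295) = 4611/5000 ≈ 0.922200
step 4 [2y] zero: DF = P = 2297/2500 ≈ 0.918800
step 5 [2.5y] swap r/2=882/46601: DF=(1 − 882/46601·(0.975600+0.931700+0.922200+0.918800))/(1+882/46601) = 4559/5000 ≈ 0.911800
step 6 [3y] swap r/2=1175/55426: DF=(1 − 1175/55426·(0.975600+0.931700+0.922200+0.918800+0.911800))/(1+1175/55426) = 353/400 ≈ 0.882500
step 7 [3.5y] bond c/2=21/800: DF=(8327171/8000000 − 21/800·(0.975600+0.931700+0.922200+0.918800+0.911800+0.882500))/(1+21/800) = 349/400 ≈ 0.872500
step 8 [4y] bond c/2=1/100: DF=(90639/100000 − 1/100·(0.975600+0.931700+0.922200+0.918800+0.911800+0.882500+0.872500))/(1+1/100) = 8339/10000 ≈ 0.833900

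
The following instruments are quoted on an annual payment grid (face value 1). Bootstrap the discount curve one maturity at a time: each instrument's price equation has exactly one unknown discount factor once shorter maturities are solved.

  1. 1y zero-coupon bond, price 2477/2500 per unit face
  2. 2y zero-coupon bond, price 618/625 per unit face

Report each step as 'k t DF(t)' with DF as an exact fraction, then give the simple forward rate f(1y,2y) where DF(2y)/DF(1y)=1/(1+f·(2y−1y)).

step 1 [1y] zero: DF = P = 2477/2500 ≈ 0.990800
step 2 [2y] zero: DF = P = 618/625 ≈ 0.988800

1 1 2477/2500
2 2 618/625
f(1y,2y) = ((2477/2500)/(618/625) − 1)/(1) = 5/2472 ≈ 0.2023%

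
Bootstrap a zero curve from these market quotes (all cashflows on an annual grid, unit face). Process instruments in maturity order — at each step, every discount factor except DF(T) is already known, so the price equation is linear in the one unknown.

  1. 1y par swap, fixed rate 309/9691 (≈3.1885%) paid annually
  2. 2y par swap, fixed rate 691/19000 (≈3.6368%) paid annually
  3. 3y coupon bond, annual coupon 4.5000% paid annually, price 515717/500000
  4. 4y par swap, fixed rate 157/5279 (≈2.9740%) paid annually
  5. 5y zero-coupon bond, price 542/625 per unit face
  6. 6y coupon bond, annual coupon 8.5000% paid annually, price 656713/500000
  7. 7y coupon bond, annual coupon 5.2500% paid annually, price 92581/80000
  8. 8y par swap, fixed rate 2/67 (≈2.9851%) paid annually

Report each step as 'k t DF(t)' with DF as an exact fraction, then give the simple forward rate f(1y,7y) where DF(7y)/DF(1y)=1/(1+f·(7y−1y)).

step 1 [1y] swap r/1=309/9691: DF=(1 − 309/9691·(0))/(1+309/9691) = 9691/10000 ≈ 0.969100
step 2 [2y] swap r/1=691/19000: DF=(1 − 691/19000·(0.969100))/(1+691/19000) = 9309/10000 ≈ 0.930900
step 3 [3y] bond c/1=9/200: DF=(515717/500000 − 9/200·(0.969100+0.930900))/(1+9/200) = 2263/2500 ≈ 0.905200
step 4 [4y] swap r/1=157/5279: DF=(1 − 157/5279·(0.969100+0.930900+0.905200))/(1+157/5279) = 8901/10000 ≈ 0.890100
step 5 [5y] zero: DF = P = 542/625 ≈ 0.867200
step 6 [6y] bond c/1=17/200: DF=(656713/500000 − 17/200·(0.969100+0.930900+0.905200+0.890100+0.867200))/(1+17/200) = 8531/10000 ≈ 0.853100
step 7 [7y] bond c/1=21/400: DF=(92581/80000 − 21/400·(0.969100+0.930900+0.905200+0.890100+0.867200+0.853100))/(1+21/400) = 4147/5000 ≈ 0.829400
step 8 [8y] swap r/1=2/67: DF=(1 − 2/67·(0.969100+0.930900+0.905200+0.890100+0.867200+0.853100+0.829400))/(1+2/67) = 79/100 ≈ 0.790000

1 1 9691/10000
2 2 9309/10000
3 3 2263/2500
4 4 8901/10000
5 5 542/625
6 6 8531/10000
7 7 4147/5000
8 8 79/100
f(1y,7y) = ((9691/10000)/(4147/5000) − 1)/(6) = 127/4524 ≈ 2.8073%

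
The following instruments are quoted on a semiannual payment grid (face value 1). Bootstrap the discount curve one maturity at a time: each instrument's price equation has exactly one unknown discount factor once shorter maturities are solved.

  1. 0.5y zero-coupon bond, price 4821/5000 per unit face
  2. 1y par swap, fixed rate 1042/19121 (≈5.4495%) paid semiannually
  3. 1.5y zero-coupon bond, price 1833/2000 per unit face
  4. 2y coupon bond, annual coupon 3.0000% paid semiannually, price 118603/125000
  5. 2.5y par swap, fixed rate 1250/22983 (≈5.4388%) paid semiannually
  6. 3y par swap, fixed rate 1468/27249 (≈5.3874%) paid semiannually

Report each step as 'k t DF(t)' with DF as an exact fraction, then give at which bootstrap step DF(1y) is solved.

step 1 [0.5y] zero: DF = P = 4821/5000 ≈ 0.964200
step 2 [1y] swap r/2=521/19121: DF=(1 − 521/19121·(0.964200))/(1+521/19121) = 9479/10000 ≈ 0.947900
step 3 [1.5y] zero: DF = P = 1833/2000 ≈ 0.916500
step 4 [2y] bond c/2=3/200: DF=(118603/125000 − 3/200·(0.964200+0.947900+0.916500))/(1+3/200) = 893/1000 ≈ 0.893000
step 5 [2.5y] swap r/2=625/22983: DF=(1 − 625/22983·(0.964200+0.947900+0.916500+0.893000))/(1+625/22983) = 7/8 ≈ 0.875000
step 6 [3y] swap r/2=734/27249: DF=(1 − 734/27249·(0.964200+0.947900+0.916500+0.893000+0.875000))/(1+734/27249) = 2133/2500 ≈ 0.853200

1 1/2 4821/5000
2 1 9479/10000
3 3/2 1833/2000
4 2 893/1000
5 5/2 7/8
6 3 2133/2500
DF(1y) is solved at step 2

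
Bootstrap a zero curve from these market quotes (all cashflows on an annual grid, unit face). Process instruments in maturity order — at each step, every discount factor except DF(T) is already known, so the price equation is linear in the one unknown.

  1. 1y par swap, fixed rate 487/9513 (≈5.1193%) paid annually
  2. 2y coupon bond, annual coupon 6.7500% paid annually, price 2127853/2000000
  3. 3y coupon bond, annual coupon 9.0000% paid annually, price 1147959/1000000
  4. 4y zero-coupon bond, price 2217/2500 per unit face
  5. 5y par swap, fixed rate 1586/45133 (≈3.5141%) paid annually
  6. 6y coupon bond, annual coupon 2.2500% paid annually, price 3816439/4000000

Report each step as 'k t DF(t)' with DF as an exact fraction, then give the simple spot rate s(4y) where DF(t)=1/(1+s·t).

step 1 [1y] swap r/1=487/9513: DF=(1 − 487/9513·(0))/(1+487/9513) = 9513/10000 ≈ 0.951300
step 2 [2y] bond c/1=27/400: DF=(2127853/2000000 − 27/400·(0.951300))/(1+27/400) = 1873/2000 ≈ 0.936500
step 3 [3y] bond c/1=9/100: DF=(1147959/1000000 − 9/100·(0.951300+0.936500))/(1+9/100) = 8973/10000 ≈ 0.897300
step 4 [4y] zero: DF = P = 2217/2500 ≈ 0.886800
step 5 [5y] swap r/1=1586/45133: DF=(1 − 1586/45133·(0.951300+0.936500+0.897300+0.886800))/(1+1586/45133) = 4207/5000 ≈ 0.841400
step 6 [6y] bond c/1=9/400: DF=(3816439/4000000 − 9/400·(0.951300+0.936500+0.897300+0.886800+0.841400))/(1+9/400) = 4169/5000 ≈ 0.833800

1 1 9513/10000
2 2 1873/2000
3 3 8973/10000
4 4 2217/2500
5 5 4207/5000
6 6 4169/5000
s(4y) = (1/(2217/2500) − 1)/(4) = 283/8868 ≈ 3.1912%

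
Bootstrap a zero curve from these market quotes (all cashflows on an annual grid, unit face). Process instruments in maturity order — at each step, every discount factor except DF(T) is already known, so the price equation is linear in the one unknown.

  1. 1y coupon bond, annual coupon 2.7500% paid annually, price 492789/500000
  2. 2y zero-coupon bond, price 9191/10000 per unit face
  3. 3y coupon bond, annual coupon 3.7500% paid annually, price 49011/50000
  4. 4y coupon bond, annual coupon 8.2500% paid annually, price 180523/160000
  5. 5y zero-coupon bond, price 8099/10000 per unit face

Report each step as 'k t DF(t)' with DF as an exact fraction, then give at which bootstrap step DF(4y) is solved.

1 1 1199/1250
2 2 9191/10000
3 3 8769/10000
4 4 8323/10000
5 5 8099/10000
DF(4y) is solved at step 4

step 1 [1y] bond c/1=11/400: DF=(492789/500000 − 11/400·(0))/(1+11/400) = 1199/1250 ≈ 0.959200
step 2 [2y] zero: DF = P = 9191/10000 ≈ 0.919100
step 3 [3y] bond c/1=3/80: DF=(49011/50000 − 3/80·(0.959200+0.919100))/(1+3/80) = 8769/10000 ≈ 0.876900
step 4 [4y] bond c/1=33/400: DF=(180523/160000 − 33/400·(0.959200+0.919100+0.876900))/(1+33/400) = 8323/10000 ≈ 0.832300
step 5 [5y] zero: DF = P = 8099/10000 ≈ 0.809900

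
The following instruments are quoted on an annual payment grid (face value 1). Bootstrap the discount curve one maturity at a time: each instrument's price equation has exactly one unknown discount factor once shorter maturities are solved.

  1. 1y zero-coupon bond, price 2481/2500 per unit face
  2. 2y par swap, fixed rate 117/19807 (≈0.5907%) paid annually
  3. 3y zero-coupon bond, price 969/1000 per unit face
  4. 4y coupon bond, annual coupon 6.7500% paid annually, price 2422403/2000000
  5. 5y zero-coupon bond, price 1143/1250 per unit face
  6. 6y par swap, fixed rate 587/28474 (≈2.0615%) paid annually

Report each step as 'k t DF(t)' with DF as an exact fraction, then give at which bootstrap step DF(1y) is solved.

step 1 [1y] zero: DF = P = 2481/2500 ≈ 0.992400
step 2 [2y] swap r/1=117/19807: DF=(1 − 117/19807·(0.992400))/(1+117/19807) = 9883/10000 ≈ 0.988300
step 3 [3y] zero: DF = P = 969/1000 ≈ 0.969000
step 4 [4y] bond c/1=27/400: DF=(2422403/2000000 − 27/400·(0.992400+0.988300+0.969000))/(1+27/400) = 9481/10000 ≈ 0.948100
step 5 [5y] zero: DF = P = 1143/1250 ≈ 0.914400
step 6 [6y] swap r/1=587/28474: DF=(1 − 587/28474·(0.992400+0.988300+0.969000+0.948100+0.914400))/(1+587/28474) = 4413/5000 ≈ 0.882600

1 1 2481/2500
2 2 9883/10000
3 3 969/1000
4 4 9481/10000
5 5 1143/1250
6 6 4413/5000
DF(1y) is solved at step 1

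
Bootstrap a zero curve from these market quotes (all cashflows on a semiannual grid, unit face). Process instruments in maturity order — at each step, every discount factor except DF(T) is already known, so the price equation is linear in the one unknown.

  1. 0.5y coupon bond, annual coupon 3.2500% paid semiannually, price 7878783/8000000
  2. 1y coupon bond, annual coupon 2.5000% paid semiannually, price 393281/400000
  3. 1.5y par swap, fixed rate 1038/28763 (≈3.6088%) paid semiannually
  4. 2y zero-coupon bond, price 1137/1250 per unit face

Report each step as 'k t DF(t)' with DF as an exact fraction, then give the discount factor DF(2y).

1 1/2 9691/10000
2 1 9591/10000
3 3/2 9481/10000
4 2 1137/1250
DF(2y) = 1137/1250 ≈ 0.909600

step 1 [0.5y] bond c/2=13/800: DF=(7878783/8000000 − 13/800·(0))/(1+13/800) = 9691/10000 ≈ 0.969100
step 2 [1y] bond c/2=1/80: DF=(393281/400000 − 1/80·(0.969100))/(1+1/80) = 9591/10000 ≈ 0.959100
step 3 [1.5y] swap r/2=519/28763: DF=(1 − 519/28763·(0.969100+0.959100))/(1+519/28763) = 9481/10000 ≈ 0.948100
step 4 [2y] zero: DF = P = 1137/1250 ≈ 0.909600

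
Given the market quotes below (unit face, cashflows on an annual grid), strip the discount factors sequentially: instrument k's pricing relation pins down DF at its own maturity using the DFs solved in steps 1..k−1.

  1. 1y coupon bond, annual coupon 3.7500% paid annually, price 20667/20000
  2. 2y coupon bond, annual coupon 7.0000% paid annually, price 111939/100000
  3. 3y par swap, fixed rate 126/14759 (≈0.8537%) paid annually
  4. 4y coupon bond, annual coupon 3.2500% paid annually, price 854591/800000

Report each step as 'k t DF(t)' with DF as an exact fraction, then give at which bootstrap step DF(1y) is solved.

step 1 [1y] bond c/1=3/80: DF=(20667/20000 − 3/80·(0))/(1+3/80) = 249/250 ≈ 0.996000
step 2 [2y] bond c/1=7/100: DF=(111939/100000 − 7/100·(0.996000))/(1+7/100) = 981/1000 ≈ 0.981000
step 3 [3y] swap r/1=126/14759: DF=(1 − 126/14759·(0.996000+0.981000))/(1+126/14759) = 2437/2500 ≈ 0.974800
step 4 [4y] bond c/1=13/400: DF=(854591/800000 − 13/400·(0.996000+0.981000+0.974800))/(1+13/400) = 9417/10000 ≈ 0.941700

1 1 249/250
2 2 981/1000
3 3 2437/2500
4 4 9417/10000
DF(1y) is solved at step 1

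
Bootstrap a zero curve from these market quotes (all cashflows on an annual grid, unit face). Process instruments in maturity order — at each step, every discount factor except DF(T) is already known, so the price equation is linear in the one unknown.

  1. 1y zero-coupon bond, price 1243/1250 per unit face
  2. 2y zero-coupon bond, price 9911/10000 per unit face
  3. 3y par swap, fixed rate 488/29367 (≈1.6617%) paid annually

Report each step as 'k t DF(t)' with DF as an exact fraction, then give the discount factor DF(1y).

step 1 [1y] zero: DF = P = 1243/1250 ≈ 0.994400
step 2 [2y] zero: DF = P = 9911/10000 ≈ 0.991100
step 3 [3y] swap r/1=488/29367: DF=(1 − 488/29367·(0.994400+0.991100))/(1+488/29367) = 1189/1250 ≈ 0.951200

1 1 1243/1250
2 2 9911/10000
3 3 1189/1250
DF(1y) = 1243/1250 ≈ 0.994400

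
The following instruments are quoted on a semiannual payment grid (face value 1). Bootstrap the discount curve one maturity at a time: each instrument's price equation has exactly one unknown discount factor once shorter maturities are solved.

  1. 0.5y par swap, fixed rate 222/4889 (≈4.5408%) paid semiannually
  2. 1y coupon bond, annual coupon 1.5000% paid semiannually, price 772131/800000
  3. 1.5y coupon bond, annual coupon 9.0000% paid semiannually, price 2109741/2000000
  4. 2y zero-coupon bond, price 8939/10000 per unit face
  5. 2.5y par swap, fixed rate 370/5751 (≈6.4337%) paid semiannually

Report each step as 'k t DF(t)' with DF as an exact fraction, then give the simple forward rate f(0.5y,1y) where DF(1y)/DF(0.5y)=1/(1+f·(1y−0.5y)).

step 1 [0.5y] swap r/2=111/4889: DF=(1 − 111/4889·(0))/(1+111/4889) = 4889/5000 ≈ 0.977800
step 2 [1y] bond c/2=3/400: DF=(772131/800000 − 3/400·(0.977800))/(1+3/400) = 9507/10000 ≈ 0.950700
step 3 [1.5y] bond c/2=9/200: DF=(2109741/2000000 − 9/200·(0.977800+0.950700))/(1+9/200) = 579/625 ≈ 0.926400
step 4 [2y] zero: DF = P = 8939/10000 ≈ 0.893900
step 5 [2.5y] swap r/2=185/5751: DF=(1 − 185/5751·(0.977800+0.950700+0.926400+0.893900))/(1+185/5751) = 213/250 ≈ 0.852000

1 1/2 4889/5000
2 1 9507/10000
3 3/2 579/625
4 2 8939/10000
5 5/2 213/250
f(0.5y,1y) = ((4889/5000)/(9507/10000) − 1)/(1/2) = 542/9507 ≈ 5.7011%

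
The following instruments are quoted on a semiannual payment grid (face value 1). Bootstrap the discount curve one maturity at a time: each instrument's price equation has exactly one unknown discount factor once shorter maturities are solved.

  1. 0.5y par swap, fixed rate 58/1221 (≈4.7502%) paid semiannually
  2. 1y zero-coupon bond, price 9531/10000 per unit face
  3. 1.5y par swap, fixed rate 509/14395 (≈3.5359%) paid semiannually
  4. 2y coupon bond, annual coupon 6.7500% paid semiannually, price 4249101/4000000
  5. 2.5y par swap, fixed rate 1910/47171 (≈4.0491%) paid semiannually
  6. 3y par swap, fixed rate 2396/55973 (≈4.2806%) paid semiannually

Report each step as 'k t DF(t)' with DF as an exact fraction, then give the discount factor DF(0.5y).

step 1 [0.5y] swap r/2=29/1221: DF=(1 − 29/1221·(0))/(1+29/1221) = 1221/1250 ≈ 0.976800
step 2 [1y] zero: DF = P = 9531/10000 ≈ 0.953100
step 3 [1.5y] swap r/2=509/28790: DF=(1 − 509/28790·(0.976800+0.953100))/(1+509/28790) = 9491/10000 ≈ 0.949100
step 4 [2y] bond c/2=27/800: DF=(4249101/4000000 − 27/800·(0.976800+0.953100+0.949100))/(1+27/800) = 1167/1250 ≈ 0.933600
step 5 [2.5y] swap r/2=955/47171: DF=(1 − 955/47171·(0.976800+0.953100+0.949100+0.933600))/(1+955/47171) = 1809/2000 ≈ 0.904500
step 6 [3y] swap r/2=1198/55973: DF=(1 − 1198/55973·(0.976800+0.953100+0.949100+0.933600+0.904500))/(1+1198/55973) = 4401/5000 ≈ 0.880200

1 1/2 1221/1250
2 1 9531/10000
3 3/2 9491/10000
4 2 1167/1250
5 5/2 1809/2000
6 3 4401/5000
DF(0.5y) = 1221/1250 ≈ 0.976800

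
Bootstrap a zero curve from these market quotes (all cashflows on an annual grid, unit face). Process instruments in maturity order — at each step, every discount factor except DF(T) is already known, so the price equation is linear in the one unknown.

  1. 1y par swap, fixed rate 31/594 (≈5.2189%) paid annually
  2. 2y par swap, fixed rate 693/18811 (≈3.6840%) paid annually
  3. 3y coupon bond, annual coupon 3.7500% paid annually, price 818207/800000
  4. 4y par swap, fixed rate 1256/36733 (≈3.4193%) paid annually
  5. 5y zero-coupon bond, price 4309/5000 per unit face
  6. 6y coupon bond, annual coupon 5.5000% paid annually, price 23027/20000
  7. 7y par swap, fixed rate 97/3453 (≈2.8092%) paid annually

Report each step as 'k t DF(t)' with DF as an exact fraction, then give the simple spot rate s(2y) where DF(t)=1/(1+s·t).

step 1 [1y] swap r/1=31/594: DF=(1 − 31/594·(0))/(1+31/594) = 594/625 ≈ 0.950400
step 2 [2y] swap r/1=693/18811: DF=(1 − 693/18811·(0.950400))/(1+693/18811) = 9307/10000 ≈ 0.930700
step 3 [3y] bond c/1=3/80: DF=(818207/800000 − 3/80·(0.950400+0.930700))/(1+3/80) = 4589/5000 ≈ 0.917800
step 4 [4y] swap r/1=1256/36733: DF=(1 − 1256/36733·(0.950400+0.930700+0.917800))/(1+1256/36733) = 1093/1250 ≈ 0.874400
step 5 [5y] zero: DF = P = 4309/5000 ≈ 0.861800
step 6 [6y] bond c/1=11/200: DF=(23027/20000 − 11/200·(0.950400+0.930700+0.917800+0.874400+0.861800))/(1+11/200) = 8549/10000 ≈ 0.854900
step 7 [7y] swap r/1=97/3453: DF=(1 − 97/3453·(0.950400+0.930700+0.917800+0.874400+0.861800+0.854900))/(1+97/3453) = 4127/5000 ≈ 0.825400

1 1 594/625
2 2 9307/10000
3 3 4589/5000
4 4 1093/1250
5 5 4309/5000
6 6 8549/10000
7 7 4127/5000
s(2y) = (1/(9307/10000) − 1)/(2) = 693/18614 ≈ 3.7230%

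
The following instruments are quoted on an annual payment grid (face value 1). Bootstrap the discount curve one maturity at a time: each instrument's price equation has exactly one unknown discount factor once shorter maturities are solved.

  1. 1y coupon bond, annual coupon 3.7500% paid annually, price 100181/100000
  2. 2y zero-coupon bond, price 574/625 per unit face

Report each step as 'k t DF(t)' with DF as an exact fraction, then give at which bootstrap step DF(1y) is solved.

step 1 [1y] bond c/1=3/80: DF=(100181/100000 − 3/80·(0))/(1+3/80) = 1207/1250 ≈ 0.965600
step 2 [2y] zero: DF = P = 574/625 ≈ 0.918400

1 1 1207/1250
2 2 574/625
DF(1y) is solved at step 1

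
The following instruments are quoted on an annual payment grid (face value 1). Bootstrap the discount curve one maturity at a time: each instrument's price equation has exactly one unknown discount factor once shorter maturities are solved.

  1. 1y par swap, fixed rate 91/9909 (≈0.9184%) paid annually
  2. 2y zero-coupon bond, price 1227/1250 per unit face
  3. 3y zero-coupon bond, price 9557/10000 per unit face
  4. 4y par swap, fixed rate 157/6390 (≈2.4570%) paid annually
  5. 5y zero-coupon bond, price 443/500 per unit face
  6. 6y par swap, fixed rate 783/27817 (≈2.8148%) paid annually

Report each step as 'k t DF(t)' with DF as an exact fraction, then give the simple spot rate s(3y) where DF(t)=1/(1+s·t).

step 1 [1y] swap r/1=91/9909: DF=(1 − 91/9909·(0))/(1+91/9909) = 9909/10000 ≈ 0.990900
step 2 [2y] zero: DF = P = 1227/1250 ≈ 0.981600
step 3 [3y] zero: DF = P = 9557/10000 ≈ 0.955700
step 4 [4y] swap r/1=157/6390: DF=(1 − 157/6390·(0.990900+0.981600+0.955700))/(1+157/6390) = 4529/5000 ≈ 0.905800
step 5 [5y] zero: DF = P = 443/500 ≈ 0.886000
step 6 [6y] swap r/1=783/27817: DF=(1 − 783/27817·(0.990900+0.981600+0.955700+0.905800+0.886000))/(1+783/27817) = 4217/5000 ≈ 0.843400

1 1 9909/10000
2 2 1227/1250
3 3 9557/10000
4 4 4529/5000
5 5 443/500
6 6 4217/5000
s(3y) = (1/(9557/10000) − 1)/(3) = 443/28671 ≈ 1.5451%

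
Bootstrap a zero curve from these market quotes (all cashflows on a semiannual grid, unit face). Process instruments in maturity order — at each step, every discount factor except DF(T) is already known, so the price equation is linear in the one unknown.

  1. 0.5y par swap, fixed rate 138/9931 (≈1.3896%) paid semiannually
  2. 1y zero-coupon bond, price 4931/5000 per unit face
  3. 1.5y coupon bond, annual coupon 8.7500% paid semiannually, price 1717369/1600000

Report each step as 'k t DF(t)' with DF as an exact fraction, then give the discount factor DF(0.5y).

step 1 [0.5y] swap r/2=69/9931: DF=(1 − 69/9931·(0))/(1+69/9931) = 9931/10000 ≈ 0.993100
step 2 [1y] zero: DF = P = 4931/5000 ≈ 0.986200
step 3 [1.5y] bond c/2=7/160: DF=(1717369/1600000 − 7/160·(0.993100+0.986200))/(1+7/160) = 4727/5000 ≈ 0.945400

1 1/2 9931/10000
2 1 4931/5000
3 3/2 4727/5000
DF(0.5y) = 9931/10000 ≈ 0.993100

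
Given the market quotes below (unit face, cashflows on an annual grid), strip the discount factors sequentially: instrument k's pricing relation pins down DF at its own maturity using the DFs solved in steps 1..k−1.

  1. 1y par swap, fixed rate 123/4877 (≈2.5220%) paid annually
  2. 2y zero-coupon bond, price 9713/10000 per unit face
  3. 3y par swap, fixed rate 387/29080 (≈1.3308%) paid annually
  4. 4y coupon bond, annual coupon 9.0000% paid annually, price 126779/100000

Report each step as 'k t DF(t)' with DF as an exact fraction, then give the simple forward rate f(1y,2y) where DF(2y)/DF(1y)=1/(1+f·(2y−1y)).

1 1 4877/5000
2 2 9713/10000
3 3 9613/10000
4 4 923/1000
f(1y,2y) = ((4877/5000)/(9713/10000) − 1)/(1) = 41/9713 ≈ 0.4221%

step 1 [1y] swap r/1=123/4877: DF=(1 − 123/4877·(0))/(1+123/4877) = 4877/5000 ≈ 0.975400
step 2 [2y] zero: DF = P = 9713/10000 ≈ 0.971300
step 3 [3y] swap r/1=387/29080: DF=(1 − 387/29080·(0.975400+0.971300))/(1+387/29080) = 9613/10000 ≈ 0.961300
step 4 [4y] bond c/1=9/100: DF=(126779/100000 − 9/100·(0.975400+0.971300+0.961300))/(1+9/100) = 923/1000 ≈ 0.923000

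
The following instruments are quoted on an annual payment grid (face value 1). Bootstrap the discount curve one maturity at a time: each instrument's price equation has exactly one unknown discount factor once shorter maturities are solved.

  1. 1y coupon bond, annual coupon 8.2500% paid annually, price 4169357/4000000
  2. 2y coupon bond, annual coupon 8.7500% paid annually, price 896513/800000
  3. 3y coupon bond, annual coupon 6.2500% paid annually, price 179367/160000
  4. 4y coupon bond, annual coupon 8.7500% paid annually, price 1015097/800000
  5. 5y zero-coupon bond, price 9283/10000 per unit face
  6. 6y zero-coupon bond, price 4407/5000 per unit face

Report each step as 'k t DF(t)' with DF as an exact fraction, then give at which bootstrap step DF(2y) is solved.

1 1 9629/10000
2 2 953/1000
3 3 589/625
4 4 1171/1250
5 5 9283/10000
6 6 4407/5000
DF(2y) is solved at step 2

step 1 [1y] bond c/1=33/400: DF=(4169357/4000000 − 33/400·(0))/(1+33/400) = 9629/10000 ≈ 0.962900
step 2 [2y] bond c/1=7/80: DF=(896513/800000 − 7/80·(0.962900))/(1+7/80) = 953/1000 ≈ 0.953000
step 3 [3y] bond c/1=1/16: DF=(179367/160000 − 1/16·(0.962900+0.953000))/(1+1/16) = 589/625 ≈ 0.942400
step 4 [4y] bond c/1=7/80: DF=(1015097/800000 − 7/80·(0.962900+0.953000+0.942400))/(1+7/80) = 1171/1250 ≈ 0.936800
step 5 [5y] zero: DF = P = 9283/10000 ≈ 0.928300
step 6 [6y] zero: DF = P = 4407/5000 ≈ 0.881400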